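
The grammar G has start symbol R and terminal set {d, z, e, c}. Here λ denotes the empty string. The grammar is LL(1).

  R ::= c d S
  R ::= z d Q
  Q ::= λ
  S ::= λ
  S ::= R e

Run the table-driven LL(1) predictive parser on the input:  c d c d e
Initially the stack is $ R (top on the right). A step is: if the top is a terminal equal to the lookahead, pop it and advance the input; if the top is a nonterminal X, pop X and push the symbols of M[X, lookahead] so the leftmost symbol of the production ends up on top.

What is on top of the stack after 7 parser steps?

S

step 1: stack=$ R  input=c d c d e $  — expand R ::= c d S
step 2: stack=$ S d c  input=c d c d e $  — match c
step 3: stack=$ S d  input=d c d e $  — match d
step 4: stack=$ S  input=c d e $  — expand S ::= R e
step 5: stack=$ e R  input=c d e $  — expand R ::= c d S
step 6: stack=$ e S d c  input=c d e $  — match c
step 7: stack=$ e S d  input=d e $  — match d
Stack after step 7: $ e S (top = S).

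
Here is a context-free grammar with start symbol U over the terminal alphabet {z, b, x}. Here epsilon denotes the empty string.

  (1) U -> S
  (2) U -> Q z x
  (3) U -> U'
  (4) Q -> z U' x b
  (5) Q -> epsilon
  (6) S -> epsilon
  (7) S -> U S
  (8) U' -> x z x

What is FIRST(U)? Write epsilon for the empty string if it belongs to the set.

FIRST(Q) = {epsilon, z}
FIRST(U') = {x}
FIRST(U) = {epsilon, x, z}  (via S, Q z x, U')
FIRST(S) = {epsilon, x, z}  (via U S)

{epsilon, x, z}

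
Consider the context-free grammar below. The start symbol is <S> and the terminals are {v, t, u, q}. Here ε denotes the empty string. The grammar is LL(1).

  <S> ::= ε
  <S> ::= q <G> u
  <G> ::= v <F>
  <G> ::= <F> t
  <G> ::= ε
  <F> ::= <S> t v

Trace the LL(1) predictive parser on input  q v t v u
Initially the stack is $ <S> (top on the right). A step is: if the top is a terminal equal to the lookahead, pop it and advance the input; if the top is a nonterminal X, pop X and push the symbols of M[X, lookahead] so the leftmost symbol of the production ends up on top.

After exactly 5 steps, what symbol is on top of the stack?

<S>

step 1: stack=$ <S>  input=q v t v u $  — expand <S> ::= q <G> u
step 2: stack=$ u <G> q  input=q v t v u $  — match q
step 3: stack=$ u <G>  input=v t v u $  — expand <G> ::= v <F>
step 4: stack=$ u <F> v  input=v t v u $  — match v
step 5: stack=$ u <F>  input=t v u $  — expand <F> ::= <S> t v
Stack after step 5: $ u v t <S> (top = <S>).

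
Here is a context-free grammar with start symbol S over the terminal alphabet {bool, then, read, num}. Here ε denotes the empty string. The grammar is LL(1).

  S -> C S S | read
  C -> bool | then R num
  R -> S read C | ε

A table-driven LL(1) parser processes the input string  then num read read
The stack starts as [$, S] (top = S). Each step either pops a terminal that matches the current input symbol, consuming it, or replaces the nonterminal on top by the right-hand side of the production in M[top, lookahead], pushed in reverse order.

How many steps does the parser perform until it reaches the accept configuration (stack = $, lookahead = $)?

9

step 1: stack=$ S  input=then num read read $  — expand S -> C S S
step 2: stack=$ S S C  input=then num read read $  — expand C -> then R num
step 3: stack=$ S S num R then  input=then num read read $  — match then
step 4: stack=$ S S num R  input=num read read $  — expand R -> ε
step 5: stack=$ S S num  input=num read read $  — match num
step 6: stack=$ S S  input=read read $  — expand S -> read
step 7: stack=$ S read  input=read read $  — match read
step 8: stack=$ S  input=read $  — expand S -> read
step 9: stack=$ read  input=read $  — match read
Accept reached after 9 steps.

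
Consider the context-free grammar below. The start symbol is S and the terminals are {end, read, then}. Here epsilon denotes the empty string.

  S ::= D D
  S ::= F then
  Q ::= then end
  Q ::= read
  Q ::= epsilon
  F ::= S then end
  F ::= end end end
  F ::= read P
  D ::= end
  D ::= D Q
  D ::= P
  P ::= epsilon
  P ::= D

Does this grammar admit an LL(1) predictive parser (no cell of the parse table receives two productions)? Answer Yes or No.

No

FIRST(S) = {epsilon, end, read, then}
FIRST(Q) = {epsilon, read, then}
FIRST(F) = {end, read, then}
FIRST(D) = {epsilon, end, read, then}
FIRST(P) = {epsilon, end, read, then}
FOLLOW(S) = {$, then}
FOLLOW(Q) = {$, end, read, then}
FOLLOW(F) = {then}
FOLLOW(D) = {$, end, read, then}
FOLLOW(P) = {$, end, read, then}
Cell M[D, $] receives both D ::= D Q and D ::= P — the grammar is not LL(1).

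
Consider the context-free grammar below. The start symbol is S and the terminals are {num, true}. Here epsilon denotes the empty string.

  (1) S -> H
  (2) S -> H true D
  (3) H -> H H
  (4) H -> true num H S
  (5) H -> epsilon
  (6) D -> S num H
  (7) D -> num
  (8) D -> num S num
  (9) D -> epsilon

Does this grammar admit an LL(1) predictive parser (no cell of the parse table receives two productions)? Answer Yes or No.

FIRST(S) = {epsilon, true}
FIRST(H) = {epsilon, true}
FIRST(D) = {epsilon, num, true}
FOLLOW(S) = {$, num, true}
FOLLOW(H) = {$, num, true}
FOLLOW(D) = {$, num, true}
Cell M[D, num] receives both D -> S num H and D -> num and D -> num S num and D -> epsilon — the grammar is not LL(1).

No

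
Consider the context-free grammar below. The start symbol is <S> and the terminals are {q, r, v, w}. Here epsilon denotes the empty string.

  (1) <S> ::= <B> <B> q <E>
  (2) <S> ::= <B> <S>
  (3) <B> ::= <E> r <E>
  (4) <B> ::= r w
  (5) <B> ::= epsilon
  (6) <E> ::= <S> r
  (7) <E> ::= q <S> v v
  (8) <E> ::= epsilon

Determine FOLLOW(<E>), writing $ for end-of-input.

{$, q, r, v}

FIRST(<S>) = {q, r}  (via <B> <B> q <E>, <B> <S>)
FIRST(<E>) = {epsilon, q, r}  (via <S> r)
FIRST(<B>) = {epsilon, q, r}  (via <E> r <E>)
FOLLOW(<S>) includes $ since <S> is the start symbol.
FOLLOW(<S>): in <S>::=<B> <S>, the suffix after <S> is empty (adds nothing new); in <E>::=<S> r, <S> is followed by r with FIRST {r}; in <E>::=q <S> v v, <S> is followed by v v with FIRST {v}. Thus FOLLOW(<S>) = {$, r, v}.
FOLLOW(<B>): in <S>::=<B> <B> q <E> (occurrence 1), <B> is followed by <B> q <E> with FIRST {q, r}; in <S>::=<B> <B> q <E> (occurrence 2), <B> is followed by q <E> with FIRST {q}; in <S>::=<B> <S>, <B> is followed by <S> with FIRST {q, r}. Thus FOLLOW(<B>) = {q, r}.
FOLLOW(<E>): in <S>::=<B> <B> q <E>, the suffix after <E> is empty, so FOLLOW(<E>) ⊇ FOLLOW(<S>) = {$, r, v}; in <B>::=<E> r <E> (occurrence 1), <E> is followed by r <E> with FIRST {r}; in <B>::=<E> r <E> (occurrence 2), the suffix after <E> is empty, so FOLLOW(<E>) ⊇ FOLLOW(<B>) = {q, r}. Thus FOLLOW(<E>) = {$, q, r, v}.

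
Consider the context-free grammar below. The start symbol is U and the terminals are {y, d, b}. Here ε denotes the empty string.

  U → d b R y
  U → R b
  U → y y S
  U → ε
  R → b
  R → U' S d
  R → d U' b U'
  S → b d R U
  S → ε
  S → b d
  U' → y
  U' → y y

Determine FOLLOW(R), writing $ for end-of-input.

{$, b, d, y}

FIRST(S) = {ε, b}
FIRST(U') = {y}
FIRST(R) = {b, d, y}  (via U' S d)
FIRST(U) = {ε, b, d, y}  (via R b)
FOLLOW(U) includes $ since U is the start symbol.
FOLLOW(U): in S→b d R U, the suffix after U is empty, so FOLLOW(U) ⊇ FOLLOW(S) = {$, d}. Thus FOLLOW(U) = {$, d}.
FOLLOW(S): in U→y y S, the suffix after S is empty, so FOLLOW(S) ⊇ FOLLOW(U) = {$, d}; in R→U' S d, S is followed by d with FIRST {d}. Thus FOLLOW(S) = {$, d}.
FOLLOW(R): in U→d b R y, R is followed by y with FIRST {y}; in U→R b, R is followed by b with FIRST {b}; in S→b d R U, R is followed by U with FIRST {ε, b, d, y}; in S→b d R U, the suffix after R is nullable, so FOLLOW(R) ⊇ FOLLOW(S) = {$, d}. Thus FOLLOW(R) = {$, b, d, y}.
FOLLOW(U'): in R→U' S d, U' is followed by S d with FIRST {b, d}; in R→d U' b U' (occurrence 1), U' is followed by b U' with FIRST {b}; in R→d U' b U' (occurrence 2), the suffix after U' is empty, so FOLLOW(U') ⊇ FOLLOW(R) = {$, b, d, y}. Thus FOLLOW(U') = {$, b, d, y}.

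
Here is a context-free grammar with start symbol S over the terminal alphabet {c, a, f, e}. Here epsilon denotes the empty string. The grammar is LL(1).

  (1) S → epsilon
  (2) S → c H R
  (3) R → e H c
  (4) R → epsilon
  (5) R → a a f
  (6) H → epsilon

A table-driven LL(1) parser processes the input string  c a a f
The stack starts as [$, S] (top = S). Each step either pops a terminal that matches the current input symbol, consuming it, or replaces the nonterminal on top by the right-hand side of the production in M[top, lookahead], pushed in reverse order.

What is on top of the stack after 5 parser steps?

a

step 1: stack=$ S  input=c a a f $  — expand S → c H R
step 2: stack=$ R H c  input=c a a f $  — match c
step 3: stack=$ R H  input=a a f $  — expand H → epsilon
step 4: stack=$ R  input=a a f $  — expand R → a a f
step 5: stack=$ f a a  input=a a f $  — match a
Stack after step 5: $ f a (top = a).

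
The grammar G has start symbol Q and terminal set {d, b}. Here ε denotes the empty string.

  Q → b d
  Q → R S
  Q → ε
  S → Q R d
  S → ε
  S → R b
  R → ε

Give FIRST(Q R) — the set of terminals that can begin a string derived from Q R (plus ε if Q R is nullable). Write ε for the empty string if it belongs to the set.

FIRST(R): from R→ε we get {ε}. So FIRST(R) = {ε}.
FIRST(Q): from Q→b d we get {b}; from Q→R S we get {ε, b, d}; from Q→ε we get {ε}. So FIRST(Q) = {ε, b, d}.
FIRST(S): from S→Q R d we get {b, d}; from S→ε we get {ε}; from S→R b we get {b}. So FIRST(S) = {ε, b, d}.
FIRST(Q R): take FIRST of each symbol in turn, carrying on past any symbol whose FIRST contains ε; result {ε, b, d}.

{ε, b, d}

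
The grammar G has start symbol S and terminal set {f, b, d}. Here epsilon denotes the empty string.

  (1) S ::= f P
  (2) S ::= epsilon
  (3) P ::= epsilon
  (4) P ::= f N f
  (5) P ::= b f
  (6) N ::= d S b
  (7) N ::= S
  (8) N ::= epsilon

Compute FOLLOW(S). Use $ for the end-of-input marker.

FIRST(S) = {epsilon, f}
FIRST(P) = {epsilon, b, f}
FIRST(N) = {epsilon, d, f}  (via S)
FOLLOW(S) includes $ since S is the start symbol.
FOLLOW(N): in P::=f N f, N is followed by f with FIRST {f}. Thus FOLLOW(N) = {f}.
FOLLOW(S): in N::=d S b, S is followed by b with FIRST {b}; in N::=S, the suffix after S is empty, so FOLLOW(S) ⊇ FOLLOW(N) = {f}. Thus FOLLOW(S) = {$, b, f}.
FOLLOW(P): in S::=f P, the suffix after P is empty, so FOLLOW(P) ⊇ FOLLOW(S) = {$, b, f}. Thus FOLLOW(P) = {$, b, f}.

{$, b, f}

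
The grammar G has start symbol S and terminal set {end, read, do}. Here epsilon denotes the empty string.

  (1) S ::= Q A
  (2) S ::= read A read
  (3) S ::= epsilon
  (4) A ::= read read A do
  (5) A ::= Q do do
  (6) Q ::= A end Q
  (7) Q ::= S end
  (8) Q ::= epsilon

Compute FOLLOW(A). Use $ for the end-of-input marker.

FIRST(S) = {epsilon, do, end, read}  (via Q A)
FIRST(A) = {do, end, read}  (via Q do do)
FIRST(Q) = {epsilon, do, end, read}  (via A end Q, S end)
FOLLOW(S) includes $ since S is the start symbol.
FOLLOW(S): in Q::=S end, S is followed by end with FIRST {end}. Thus FOLLOW(S) = {$, end}.
FOLLOW(A): in S::=Q A, the suffix after A is empty, so FOLLOW(A) ⊇ FOLLOW(S) = {$, end}; in S::=read A read, A is followed by read with FIRST {read}; in A::=read read A do, A is followed by do with FIRST {do}; in Q::=A end Q, A is followed by end Q with FIRST {end}. Thus FOLLOW(A) = {$, do, end, read}.
FOLLOW(Q): in S::=Q A, Q is followed by A with FIRST {do, end, read}; in A::=Q do do, Q is followed by do do with FIRST {do}; in Q::=A end Q, the suffix after Q is empty (adds nothing new). Thus FOLLOW(Q) = {do, end, read}.

{$, do, end, read}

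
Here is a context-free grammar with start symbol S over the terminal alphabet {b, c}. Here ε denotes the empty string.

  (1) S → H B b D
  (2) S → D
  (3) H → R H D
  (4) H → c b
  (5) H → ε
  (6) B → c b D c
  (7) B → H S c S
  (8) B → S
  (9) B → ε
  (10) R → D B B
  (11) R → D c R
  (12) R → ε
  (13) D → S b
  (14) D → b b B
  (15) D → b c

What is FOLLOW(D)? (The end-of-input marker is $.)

{$, b, c}

FIRST(S) = {b, c}  (via H B b D, D)
FIRST(D) = {b, c}  (via S b)
FIRST(R) = {ε, b, c}  (via D B B, D c R)
FIRST(H) = {ε, b, c}  (via R H D)
FIRST(B) = {ε, b, c}  (via H S c S, S)
FOLLOW(S) includes $ since S is the start symbol.
FOLLOW(H): in S→H B b D, H is followed by B b D with FIRST {b, c}; in H→R H D, H is followed by D with FIRST {b, c}; in B→H S c S, H is followed by S c S with FIRST {b, c}. Thus FOLLOW(H) = {b, c}.
FOLLOW(R): in H→R H D, R is followed by H D with FIRST {b, c}; in R→D c R, the suffix after R is empty (adds nothing new). Thus FOLLOW(R) = {b, c}.
FOLLOW(S): in B→H S c S (occurrence 1), S is followed by c S with FIRST {c}; in B→H S c S (occurrence 2), the suffix after S is empty, so FOLLOW(S) ⊇ FOLLOW(B) = {$, b, c}; in B→S, the suffix after S is empty, so FOLLOW(S) ⊇ FOLLOW(B) = {$, b, c}; in D→S b, S is followed by b with FIRST {b}. Thus FOLLOW(S) = {$, b, c}.
FOLLOW(D): in S→H B b D, the suffix after D is empty, so FOLLOW(D) ⊇ FOLLOW(S) = {$, b, c}; in S→D, the suffix after D is empty, so FOLLOW(D) ⊇ FOLLOW(S) = {$, b, c}; in H→R H D, the suffix after D is empty, so FOLLOW(D) ⊇ FOLLOW(H) = {b, c}; in B→c b D c, D is followed by c with FIRST {c}; in R→D B B, D is followed by B B with FIRST {ε, b, c}; in R→D B B, the suffix after D is nullable, so FOLLOW(D) ⊇ FOLLOW(R) = {b, c}; in R→D c R, D is followed by c R with FIRST {c}. Thus FOLLOW(D) = {$, b, c}.
FOLLOW(B): in S→H B b D, B is followed by b D with FIRST {b}; in R→D B B (occurrence 1), B is followed by B with FIRST {ε, b, c}; in R→D B B (occurrence 1), the suffix after B is nullable, so FOLLOW(B) ⊇ FOLLOW(R) = {b, c}; in R→D B B (occurrence 2), the suffix after B is empty, so FOLLOW(B) ⊇ FOLLOW(R) = {b, c}; in D→b b B, the suffix after B is empty, so FOLLOW(B) ⊇ FOLLOW(D) = {$, b, c}. Thus FOLLOW(B) = {$, b, c}.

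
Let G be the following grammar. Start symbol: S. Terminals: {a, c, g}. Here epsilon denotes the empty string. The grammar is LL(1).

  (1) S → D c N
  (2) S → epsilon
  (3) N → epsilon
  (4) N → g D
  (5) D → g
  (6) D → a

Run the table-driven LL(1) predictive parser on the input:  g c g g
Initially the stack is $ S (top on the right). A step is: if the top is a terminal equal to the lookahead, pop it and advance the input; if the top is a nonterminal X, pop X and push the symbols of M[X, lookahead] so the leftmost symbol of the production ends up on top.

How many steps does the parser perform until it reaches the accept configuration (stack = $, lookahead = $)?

step 1: stack=$ S  input=g c g g $  — expand S → D c N
step 2: stack=$ N c D  input=g c g g $  — expand D → g
step 3: stack=$ N c g  input=g c g g $  — match g
step 4: stack=$ N c  input=c g g $  — match c
step 5: stack=$ N  input=g g $  — expand N → g D
step 6: stack=$ D g  input=g g $  — match g
step 7: stack=$ D  input=g $  — expand D → g
step 8: stack=$ g  input=g $  — match g
Accept reached after 8 steps.

8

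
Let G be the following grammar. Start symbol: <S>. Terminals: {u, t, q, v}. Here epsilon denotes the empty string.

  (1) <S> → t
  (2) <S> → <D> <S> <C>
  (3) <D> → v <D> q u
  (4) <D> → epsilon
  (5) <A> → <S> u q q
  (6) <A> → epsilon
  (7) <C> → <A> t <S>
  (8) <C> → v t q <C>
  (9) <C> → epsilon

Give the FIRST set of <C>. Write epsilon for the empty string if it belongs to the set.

FIRST(<D>) = {epsilon, v}
FIRST(<S>) = {t, v}  (via <D> <S> <C>)
FIRST(<A>) = {epsilon, t, v}  (via <S> u q q)
FIRST(<C>) = {epsilon, t, v}  (via <A> t <S>)

{epsilon, t, v}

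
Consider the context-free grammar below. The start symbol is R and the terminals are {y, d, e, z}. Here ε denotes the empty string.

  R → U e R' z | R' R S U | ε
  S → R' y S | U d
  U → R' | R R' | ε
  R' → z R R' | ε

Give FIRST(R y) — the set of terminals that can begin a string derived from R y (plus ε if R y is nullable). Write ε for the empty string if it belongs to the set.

FIRST(R') = {ε, z}
FIRST(R) = {ε, d, e, y, z}  (via U e R' z, R' R S U)
FIRST(U) = {ε, d, e, y, z}  (via R', R R')
FIRST(S) = {d, e, y, z}  (via R' y S, U d)
FIRST(R y): take FIRST of each symbol in turn, carrying on past any symbol whose FIRST contains ε; result {d, e, y, z}.

{d, e, y, z}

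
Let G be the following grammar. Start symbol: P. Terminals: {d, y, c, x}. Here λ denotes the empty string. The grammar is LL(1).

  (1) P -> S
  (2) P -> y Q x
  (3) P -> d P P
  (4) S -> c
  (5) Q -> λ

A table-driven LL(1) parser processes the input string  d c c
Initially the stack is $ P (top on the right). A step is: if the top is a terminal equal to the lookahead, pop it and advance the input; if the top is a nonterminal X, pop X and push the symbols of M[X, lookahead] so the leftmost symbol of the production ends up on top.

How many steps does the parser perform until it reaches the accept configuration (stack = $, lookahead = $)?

8

     Stack    Input    Action
  1  $ P      d c c $  expand P -> d P P
  2  $ P P d  d c c $  match d
  3  $ P P    c c $    expand P -> S
  4  $ P S    c c $    expand S -> c
  5  $ P c    c c $    match c
  6  $ P      c $      expand P -> S
  7  $ S      c $      expand S -> c
  8  $ c      c $      match c
Accept reached after 8 steps.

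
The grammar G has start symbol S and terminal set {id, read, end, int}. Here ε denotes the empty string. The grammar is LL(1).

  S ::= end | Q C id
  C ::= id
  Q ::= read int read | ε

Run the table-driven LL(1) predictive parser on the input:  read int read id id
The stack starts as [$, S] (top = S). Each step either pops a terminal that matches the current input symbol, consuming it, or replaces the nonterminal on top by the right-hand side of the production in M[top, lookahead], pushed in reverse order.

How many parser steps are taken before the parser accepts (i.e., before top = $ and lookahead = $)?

step 1: stack=$ S  input=read int read id id $  — expand S ::= Q C id
step 2: stack=$ id C Q  input=read int read id id $  — expand Q ::= read int read
step 3: stack=$ id C read int read  input=read int read id id $  — match read
step 4: stack=$ id C read int  input=int read id id $  — match int
step 5: stack=$ id C read  input=read id id $  — match read
step 6: stack=$ id C  input=id id $  — expand C ::= id
step 7: stack=$ id id  input=id id $  — match id
step 8: stack=$ id  input=id $  — match id
Accept reached after 8 steps.

8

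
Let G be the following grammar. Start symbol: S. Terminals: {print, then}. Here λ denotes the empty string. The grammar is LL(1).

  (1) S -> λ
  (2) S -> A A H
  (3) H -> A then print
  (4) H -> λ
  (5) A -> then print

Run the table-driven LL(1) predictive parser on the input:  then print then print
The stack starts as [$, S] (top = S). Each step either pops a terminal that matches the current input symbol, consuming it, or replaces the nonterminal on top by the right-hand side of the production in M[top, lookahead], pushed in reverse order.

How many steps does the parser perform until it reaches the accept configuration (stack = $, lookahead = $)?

     Stack             Input                    Action
  1  $ S               then print then print $  expand S -> A A H
  2  $ H A A           then print then print $  expand A -> then print
  3  $ H A print then  then print then print $  match then
  4  $ H A print       print then print $       match print
  5  $ H A             then print $             expand A -> then print
  6  $ H print then    then print $             match then
  7  $ H print         print $                  match print
  8  $ H               $                        expand H -> λ
Accept reached after 8 steps.

8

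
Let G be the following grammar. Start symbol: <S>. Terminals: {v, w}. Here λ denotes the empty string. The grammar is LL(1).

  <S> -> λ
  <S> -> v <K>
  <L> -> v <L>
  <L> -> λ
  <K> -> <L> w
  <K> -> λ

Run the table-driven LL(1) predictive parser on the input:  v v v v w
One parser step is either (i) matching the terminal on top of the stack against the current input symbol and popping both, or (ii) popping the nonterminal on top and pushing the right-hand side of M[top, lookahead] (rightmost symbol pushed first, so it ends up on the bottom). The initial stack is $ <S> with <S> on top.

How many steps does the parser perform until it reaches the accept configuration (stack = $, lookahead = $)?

step 1: stack=$ <S>  input=v v v v w $  — expand <S> -> v <K>
step 2: stack=$ <K> v  input=v v v v w $  — match v
step 3: stack=$ <K>  input=v v v w $  — expand <K> -> <L> w
step 4: stack=$ w <L>  input=v v v w $  — expand <L> -> v <L>
step 5: stack=$ w <L> v  input=v v v w $  — match v
step 6: stack=$ w <L>  input=v v w $  — expand <L> -> v <L>
step 7: stack=$ w <L> v  input=v v w $  — match v
step 8: stack=$ w <L>  input=v w $  — expand <L> -> v <L>
step 9: stack=$ w <L> v  input=v w $  — match v
step 10: stack=$ w <L>  input=w $  — expand <L> -> λ
step 11: stack=$ w  input=w $  — match w
Accept reached after 11 steps.

11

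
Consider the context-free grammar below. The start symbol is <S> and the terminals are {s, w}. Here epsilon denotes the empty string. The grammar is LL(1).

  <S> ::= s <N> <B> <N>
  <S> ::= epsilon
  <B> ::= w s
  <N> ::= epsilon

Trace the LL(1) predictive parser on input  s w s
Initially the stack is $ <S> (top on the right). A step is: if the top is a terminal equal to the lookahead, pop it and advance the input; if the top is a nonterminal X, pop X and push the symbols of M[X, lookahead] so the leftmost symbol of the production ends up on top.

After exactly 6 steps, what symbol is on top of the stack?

<N>

step 1: stack=$ <S>  input=s w s $  — expand <S> ::= s <N> <B> <N>
step 2: stack=$ <N> <B> <N> s  input=s w s $  — match s
step 3: stack=$ <N> <B> <N>  input=w s $  — expand <N> ::= epsilon
step 4: stack=$ <N> <B>  input=w s $  — expand <B> ::= w s
step 5: stack=$ <N> s w  input=w s $  — match w
step 6: stack=$ <N> s  input=s $  — match s
Stack after step 6: $ <N> (top = <N>).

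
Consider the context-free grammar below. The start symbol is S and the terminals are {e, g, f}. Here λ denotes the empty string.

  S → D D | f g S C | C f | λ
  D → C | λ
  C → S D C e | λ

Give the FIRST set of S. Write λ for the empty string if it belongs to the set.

FIRST(S) = {λ, e, f}  (via D D, C f)
FIRST(D) = {λ, e, f}  (via C)
FIRST(C) = {λ, e, f}  (via S D C e)

{λ, e, f}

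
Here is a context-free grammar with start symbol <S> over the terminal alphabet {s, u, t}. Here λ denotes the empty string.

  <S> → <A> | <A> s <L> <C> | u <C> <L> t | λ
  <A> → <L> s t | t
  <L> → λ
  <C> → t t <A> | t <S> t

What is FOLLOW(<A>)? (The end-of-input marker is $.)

{$, s, t}

FIRST(<L>): from <L>→λ we get {λ}. So FIRST(<L>) = {λ}.
FIRST(<C>): from <C>→t t <A> we get {t}; from <C>→t <S> t we get {t}. So FIRST(<C>) = {t}.
FIRST(<A>): from <A>→<L> s t we get {s}; from <A>→t we get {t}. So FIRST(<A>) = {s, t}.
FIRST(<S>): from <S>→<A> we get {s, t}; from <S>→<A> s <L> <C> we get {s, t}; from <S>→u <C> <L> t we get {u}; from <S>→λ we get {λ}. So FIRST(<S>) = {λ, s, t, u}.
FOLLOW(<S>) includes $ since <S> is the start symbol.
FOLLOW(<S>): in <C>→t <S> t, <S> is followed by t with FIRST {t}. Thus FOLLOW(<S>) = {$, t}.
FOLLOW(<L>): in <S>→<A> s <L> <C>, <L> is followed by <C> with FIRST {t}; in <S>→u <C> <L> t, <L> is followed by t with FIRST {t}; in <A>→<L> s t, <L> is followed by s t with FIRST {s}. Thus FOLLOW(<L>) = {s, t}.
FOLLOW(<C>): in <S>→<A> s <L> <C>, the suffix after <C> is empty, so FOLLOW(<C>) ⊇ FOLLOW(<S>) = {$, t}; in <S>→u <C> <L> t, <C> is followed by <L> t with FIRST {t}. Thus FOLLOW(<C>) = {$, t}.
FOLLOW(<A>): in <S>→<A>, the suffix after <A> is empty, so FOLLOW(<A>) ⊇ FOLLOW(<S>) = {$, t}; in <S>→<A> s <L> <C>, <A> is followed by s <L> <C> with FIRST {s}; in <C>→t t <A>, the suffix after <A> is empty, so FOLLOW(<A>) ⊇ FOLLOW(<C>) = {$, t}. Thus FOLLOW(<A>) = {$, s, t}.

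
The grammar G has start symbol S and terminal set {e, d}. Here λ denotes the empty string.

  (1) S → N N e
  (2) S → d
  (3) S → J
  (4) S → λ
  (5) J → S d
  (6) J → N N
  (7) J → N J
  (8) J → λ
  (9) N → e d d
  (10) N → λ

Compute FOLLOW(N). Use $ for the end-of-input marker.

{$, d, e}

FIRST(N): from N→e d d we get {e}; from N→λ we get {λ}. So FIRST(N) = {λ, e}.
FIRST(S): from S→N N e we get {e}; from S→d we get {d}; from S→J we get {λ, d, e}; from S→λ we get {λ}. So FIRST(S) = {λ, d, e}.
FIRST(J): from J→S d we get {d, e}; from J→N N we get {λ, e}; from J→N J we get {λ, d, e}; from J→λ we get {λ}. So FIRST(J) = {λ, d, e}.
FOLLOW(S) includes $ since S is the start symbol.
FOLLOW(S): in J→S d, S is followed by d with FIRST {d}. Thus FOLLOW(S) = {$, d}.
FOLLOW(J): in S→J, the suffix after J is empty, so FOLLOW(J) ⊇ FOLLOW(S) = {$, d}; in J→N J, the suffix after J is empty (adds nothing new). Thus FOLLOW(J) = {$, d}.
FOLLOW(N): in S→N N e (occurrence 1), N is followed by N e with FIRST {e}; in S→N N e (occurrence 2), N is followed by e with FIRST {e}; in J→N N (occurrence 1), N is followed by N with FIRST {λ, e}; in J→N N (occurrence 1), the suffix after N is nullable, so FOLLOW(N) ⊇ FOLLOW(J) = {$, d}; in J→N N (occurrence 2), the suffix after N is empty, so FOLLOW(N) ⊇ FOLLOW(J) = {$, d}; in J→N J, N is followed by J with FIRST {λ, d, e}; in J→N J, the suffix after N is nullable, so FOLLOW(N) ⊇ FOLLOW(J) = {$, d}. Thus FOLLOW(N) = {$, d, e}.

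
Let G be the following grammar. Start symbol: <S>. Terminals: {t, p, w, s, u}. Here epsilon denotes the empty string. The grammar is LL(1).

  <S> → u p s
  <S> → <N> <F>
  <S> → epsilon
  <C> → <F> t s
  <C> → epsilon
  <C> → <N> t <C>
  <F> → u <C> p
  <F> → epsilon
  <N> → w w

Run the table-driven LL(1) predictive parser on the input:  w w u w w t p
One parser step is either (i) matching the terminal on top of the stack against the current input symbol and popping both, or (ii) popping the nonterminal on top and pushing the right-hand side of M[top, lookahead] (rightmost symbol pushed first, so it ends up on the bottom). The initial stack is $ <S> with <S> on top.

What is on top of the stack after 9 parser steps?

step 1: stack=$ <S>  input=w w u w w t p $  — expand <S> → <N> <F>
step 2: stack=$ <F> <N>  input=w w u w w t p $  — expand <N> → w w
step 3: stack=$ <F> w w  input=w w u w w t p $  — match w
step 4: stack=$ <F> w  input=w u w w t p $  — match w
step 5: stack=$ <F>  input=u w w t p $  — expand <F> → u <C> p
step 6: stack=$ p <C> u  input=u w w t p $  — match u
step 7: stack=$ p <C>  input=w w t p $  — expand <C> → <N> t <C>
step 8: stack=$ p <C> t <N>  input=w w t p $  — expand <N> → w w
step 9: stack=$ p <C> t w w  input=w w t p $  — match w
Stack after step 9: $ p <C> t w (top = w).

w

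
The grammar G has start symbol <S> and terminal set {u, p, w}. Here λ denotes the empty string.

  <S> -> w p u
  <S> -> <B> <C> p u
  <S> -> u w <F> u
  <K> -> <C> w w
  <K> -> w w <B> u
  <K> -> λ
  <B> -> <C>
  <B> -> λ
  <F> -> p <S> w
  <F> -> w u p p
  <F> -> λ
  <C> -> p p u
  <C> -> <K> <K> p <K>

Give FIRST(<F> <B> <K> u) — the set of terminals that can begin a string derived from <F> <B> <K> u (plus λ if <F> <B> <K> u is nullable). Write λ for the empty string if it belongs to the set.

FIRST(<F>): from <F>->p <S> w we get {p}; from <F>->w u p p we get {w}; from <F>->λ we get {λ}. So FIRST(<F>) = {λ, p, w}.
FIRST(<S>): from <S>->w p u we get {w}; from <S>-><B> <C> p u we get {p, w}; from <S>->u w <F> u we get {u}. So FIRST(<S>) = {p, u, w}.
FIRST(<K>): from <K>-><C> w w we get {p, w}; from <K>->w w <B> u we get {w}; from <K>->λ we get {λ}. So FIRST(<K>) = {λ, p, w}.
FIRST(<C>): from <C>->p p u we get {p}; from <C>-><K> <K> p <K> we get {p, w}. So FIRST(<C>) = {p, w}.
FIRST(<B>): from <B>-><C> we get {p, w}; from <B>->λ we get {λ}. So FIRST(<B>) = {λ, p, w}.
FIRST(<F> <B> <K> u): take FIRST of each symbol in turn, carrying on past any symbol whose FIRST contains λ; result {p, u, w}.

{p, u, w}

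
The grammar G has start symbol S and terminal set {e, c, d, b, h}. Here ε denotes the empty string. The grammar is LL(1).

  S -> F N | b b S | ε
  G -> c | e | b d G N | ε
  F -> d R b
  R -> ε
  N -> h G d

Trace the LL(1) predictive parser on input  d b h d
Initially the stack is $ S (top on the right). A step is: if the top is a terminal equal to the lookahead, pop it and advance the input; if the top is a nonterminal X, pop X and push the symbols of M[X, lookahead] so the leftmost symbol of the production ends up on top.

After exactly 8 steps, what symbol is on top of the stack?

step 1: stack=$ S  input=d b h d $  — expand S -> F N
step 2: stack=$ N F  input=d b h d $  — expand F -> d R b
step 3: stack=$ N b R d  input=d b h d $  — match d
step 4: stack=$ N b R  input=b h d $  — expand R -> ε
step 5: stack=$ N b  input=b h d $  — match b
step 6: stack=$ N  input=h d $  — expand N -> h G d
step 7: stack=$ d G h  input=h d $  — match h
step 8: stack=$ d G  input=d $  — expand G -> ε
Stack after step 8: $ d (top = d).

d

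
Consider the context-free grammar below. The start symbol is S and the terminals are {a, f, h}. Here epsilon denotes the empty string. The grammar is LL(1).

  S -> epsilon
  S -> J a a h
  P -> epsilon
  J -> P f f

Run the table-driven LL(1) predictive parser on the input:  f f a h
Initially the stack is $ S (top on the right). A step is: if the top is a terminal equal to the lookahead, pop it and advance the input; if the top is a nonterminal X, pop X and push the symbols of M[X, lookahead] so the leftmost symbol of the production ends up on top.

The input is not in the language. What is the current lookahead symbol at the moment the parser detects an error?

h

     Stack          Input      Action
  1  $ S            f f a h $  expand S -> J a a h
  2  $ h a a J      f f a h $  expand J -> P f f
  3  $ h a a f f P  f f a h $  expand P -> epsilon
  4  $ h a a f f    f f a h $  match f
  5  $ h a a f      f a h $    match f
  6  $ h a a        a h $      match a
  7  $ h a          h $        error: top is terminal a but lookahead is h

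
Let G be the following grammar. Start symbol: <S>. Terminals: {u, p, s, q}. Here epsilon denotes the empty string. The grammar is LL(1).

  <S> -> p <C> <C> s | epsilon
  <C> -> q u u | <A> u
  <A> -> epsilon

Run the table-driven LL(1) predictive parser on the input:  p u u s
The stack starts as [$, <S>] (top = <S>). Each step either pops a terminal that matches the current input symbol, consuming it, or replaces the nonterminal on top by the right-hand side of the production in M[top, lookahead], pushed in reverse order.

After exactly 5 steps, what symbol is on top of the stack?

     Stack          Input      Action
  1  $ <S>          p u u s $  expand <S> -> p <C> <C> s
  2  $ s <C> <C> p  p u u s $  match p
  3  $ s <C> <C>    u u s $    expand <C> -> <A> u
  4  $ s <C> u <A>  u u s $    expand <A> -> epsilon
  5  $ s <C> u      u u s $    match u
Stack after step 5: $ s <C> (top = <C>).

<C>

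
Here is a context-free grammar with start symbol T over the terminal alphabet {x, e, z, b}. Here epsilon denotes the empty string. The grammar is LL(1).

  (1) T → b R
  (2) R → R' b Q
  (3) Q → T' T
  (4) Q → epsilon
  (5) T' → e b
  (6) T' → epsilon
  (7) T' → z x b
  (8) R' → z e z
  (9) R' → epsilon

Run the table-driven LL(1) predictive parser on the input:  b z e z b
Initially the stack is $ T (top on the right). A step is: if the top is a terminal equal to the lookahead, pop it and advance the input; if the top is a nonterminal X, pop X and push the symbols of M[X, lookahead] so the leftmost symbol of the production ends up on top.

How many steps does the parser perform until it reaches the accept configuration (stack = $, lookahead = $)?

step 1: stack=$ T  input=b z e z b $  — expand T → b R
step 2: stack=$ R b  input=b z e z b $  — match b
step 3: stack=$ R  input=z e z b $  — expand R → R' b Q
step 4: stack=$ Q b R'  input=z e z b $  — expand R' → z e z
step 5: stack=$ Q b z e z  input=z e z b $  — match z
step 6: stack=$ Q b z e  input=e z b $  — match e
step 7: stack=$ Q b z  input=z b $  — match z
step 8: stack=$ Q b  input=b $  — match b
step 9: stack=$ Q  input=$  — expand Q → epsilon
Accept reached after 9 steps.

9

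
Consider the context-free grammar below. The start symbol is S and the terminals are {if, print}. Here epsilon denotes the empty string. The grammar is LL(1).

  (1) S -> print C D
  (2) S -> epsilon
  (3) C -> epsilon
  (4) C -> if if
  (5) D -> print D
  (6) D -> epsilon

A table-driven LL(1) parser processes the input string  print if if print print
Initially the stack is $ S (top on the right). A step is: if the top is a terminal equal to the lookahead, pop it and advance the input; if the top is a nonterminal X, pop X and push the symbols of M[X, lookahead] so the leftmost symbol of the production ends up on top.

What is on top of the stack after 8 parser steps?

print

     Stack        Input                      Action
  1  $ S          print if if print print $  expand S -> print C D
  2  $ D C print  print if if print print $  match print
  3  $ D C        if if print print $        expand C -> if if
  4  $ D if if    if if print print $        match if
  5  $ D if       if print print $           match if
  6  $ D          print print $              expand D -> print D
  7  $ D print    print print $              match print
  8  $ D          print $                    expand D -> print D
Stack after step 8: $ D print (top = print).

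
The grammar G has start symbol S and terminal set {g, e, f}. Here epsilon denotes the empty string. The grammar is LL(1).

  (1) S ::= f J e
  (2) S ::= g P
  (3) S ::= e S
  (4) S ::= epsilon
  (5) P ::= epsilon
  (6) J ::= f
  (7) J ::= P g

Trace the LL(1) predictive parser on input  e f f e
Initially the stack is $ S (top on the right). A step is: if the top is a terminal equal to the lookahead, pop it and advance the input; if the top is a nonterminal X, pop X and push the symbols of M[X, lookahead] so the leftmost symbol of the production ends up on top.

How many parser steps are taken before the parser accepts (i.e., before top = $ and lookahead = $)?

     Stack    Input      Action
  1  $ S      e f f e $  expand S ::= e S
  2  $ S e    e f f e $  match e
  3  $ S      f f e $    expand S ::= f J e
  4  $ e J f  f f e $    match f
  5  $ e J    f e $      expand J ::= f
  6  $ e f    f e $      match f
  7  $ e      e $        match e
Accept reached after 7 steps.

7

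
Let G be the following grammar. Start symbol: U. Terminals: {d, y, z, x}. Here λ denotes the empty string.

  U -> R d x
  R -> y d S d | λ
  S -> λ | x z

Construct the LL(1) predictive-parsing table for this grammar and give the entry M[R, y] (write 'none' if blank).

FIRST(R) = {λ, y}
FIRST(S) = {λ, x}
FIRST(U) = {d, y}  (via R d x)
FOLLOW(U) includes $ since U is the start symbol.
FOLLOW(R): in U->R d x, R is followed by d x with FIRST {d}. Thus FOLLOW(R) = {d}.
For R -> y d S d: FIRST(y d S d) = {y}, so it goes in M[R, t] for t ∈ {y}.
For R -> λ: FIRST(λ) = {λ}, so it goes in M[R, t] for t ∈ {}; since λ ∈ FIRST, also for every t ∈ FOLLOW(R) = {d}.

R -> y d S d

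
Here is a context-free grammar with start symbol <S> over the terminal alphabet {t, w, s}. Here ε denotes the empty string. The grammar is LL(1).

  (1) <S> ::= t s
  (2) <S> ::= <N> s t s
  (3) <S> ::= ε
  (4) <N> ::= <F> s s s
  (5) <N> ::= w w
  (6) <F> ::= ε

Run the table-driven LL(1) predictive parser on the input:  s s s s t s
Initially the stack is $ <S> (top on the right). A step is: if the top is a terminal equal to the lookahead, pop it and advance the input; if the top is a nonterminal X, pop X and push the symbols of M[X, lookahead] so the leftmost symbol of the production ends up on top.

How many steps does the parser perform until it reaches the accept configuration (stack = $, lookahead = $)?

     Stack              Input          Action
  1  $ <S>              s s s s t s $  expand <S> ::= <N> s t s
  2  $ s t s <N>        s s s s t s $  expand <N> ::= <F> s s s
  3  $ s t s s s s <F>  s s s s t s $  expand <F> ::= ε
  4  $ s t s s s s      s s s s t s $  match s
  5  $ s t s s s        s s s t s $    match s
  6  $ s t s s          s s t s $      match s
  7  $ s t s            s t s $        match s
  8  $ s t              t s $          match t
  9  $ s                s $            match s
Accept reached after 9 steps.

9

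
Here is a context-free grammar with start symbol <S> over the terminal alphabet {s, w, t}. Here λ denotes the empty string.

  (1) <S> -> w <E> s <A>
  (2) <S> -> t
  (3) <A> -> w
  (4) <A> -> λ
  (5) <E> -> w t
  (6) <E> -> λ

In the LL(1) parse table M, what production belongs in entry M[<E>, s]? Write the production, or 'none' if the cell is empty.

<E> -> λ

FIRST(<S>) = {t, w}
FIRST(<A>) = {λ, w}
FIRST(<E>) = {λ, w}
FOLLOW(<S>) includes $ since <S> is the start symbol.
FOLLOW(<E>): in <S>->w <E> s <A>, <E> is followed by s <A> with FIRST {s}. Thus FOLLOW(<E>) = {s}.
For <E> -> w t: FIRST(w t) = {w}, so it goes in M[<E>, t] for t ∈ {w}.
For <E> -> λ: FIRST(λ) = {λ}, so it goes in M[<E>, t] for t ∈ {}; since λ ∈ FIRST, also for every t ∈ FOLLOW(<E>) = {s}.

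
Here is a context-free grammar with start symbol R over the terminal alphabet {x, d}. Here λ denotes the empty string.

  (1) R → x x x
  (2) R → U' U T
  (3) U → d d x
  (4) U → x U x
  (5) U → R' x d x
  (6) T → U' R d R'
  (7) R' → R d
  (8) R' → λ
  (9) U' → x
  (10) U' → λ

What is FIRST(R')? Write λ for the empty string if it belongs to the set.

{λ, d, x}

FIRST(U'): from U'→x we get {x}; from U'→λ we get {λ}. So FIRST(U') = {λ, x}.
FIRST(R): from R→x x x we get {x}; from R→U' U T we get {d, x}. So FIRST(R) = {d, x}.
FIRST(T): from T→U' R d R' we get {d, x}. So FIRST(T) = {d, x}.
FIRST(R'): from R'→R d we get {d, x}; from R'→λ we get {λ}. So FIRST(R') = {λ, d, x}.
FIRST(U): from U→d d x we get {d}; from U→x U x we get {x}; from U→R' x d x we get {d, x}. So FIRST(U) = {d, x}.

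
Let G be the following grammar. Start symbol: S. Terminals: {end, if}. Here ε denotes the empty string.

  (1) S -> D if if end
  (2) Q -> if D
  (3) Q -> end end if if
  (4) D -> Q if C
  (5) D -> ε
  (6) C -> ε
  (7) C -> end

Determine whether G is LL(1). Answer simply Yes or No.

No

FIRST(S) = {end, if}
FIRST(Q) = {end, if}
FIRST(D) = {ε, end, if}
FIRST(C) = {ε, end}
FOLLOW(S) = {$}
FOLLOW(Q) = {if}
FOLLOW(D) = {if}
FOLLOW(C) = {if}
Cell M[D, if] receives both D -> Q if C and D -> ε — the grammar is not LL(1).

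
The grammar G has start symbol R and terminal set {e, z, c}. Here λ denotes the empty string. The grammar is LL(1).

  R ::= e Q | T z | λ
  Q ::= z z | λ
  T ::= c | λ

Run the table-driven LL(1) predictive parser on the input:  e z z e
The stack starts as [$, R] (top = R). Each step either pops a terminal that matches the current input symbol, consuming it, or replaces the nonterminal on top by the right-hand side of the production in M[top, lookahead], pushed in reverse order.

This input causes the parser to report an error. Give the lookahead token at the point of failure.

e

     Stack  Input      Action
  1  $ R    e z z e $  expand R ::= e Q
  2  $ Q e  e z z e $  match e
  3  $ Q    z z e $    expand Q ::= z z
  4  $ z z  z z e $    match z
  5  $ z    z e $      match z
  6  $      e $        error: stack empty but input remains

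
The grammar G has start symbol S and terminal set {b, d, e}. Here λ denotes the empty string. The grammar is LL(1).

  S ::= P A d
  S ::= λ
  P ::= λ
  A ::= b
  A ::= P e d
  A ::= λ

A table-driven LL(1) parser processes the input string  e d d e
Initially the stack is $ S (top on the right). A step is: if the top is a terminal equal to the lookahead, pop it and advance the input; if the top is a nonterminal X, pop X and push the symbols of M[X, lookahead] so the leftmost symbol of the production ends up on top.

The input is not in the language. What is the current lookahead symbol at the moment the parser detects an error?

     Stack      Input      Action
  1  $ S        e d d e $  expand S ::= P A d
  2  $ d A P    e d d e $  expand P ::= λ
  3  $ d A      e d d e $  expand A ::= P e d
  4  $ d d e P  e d d e $  expand P ::= λ
  5  $ d d e    e d d e $  match e
  6  $ d d      d d e $    match d
  7  $ d        d e $      match d
  8  $          e $        error: stack empty but input remains

e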